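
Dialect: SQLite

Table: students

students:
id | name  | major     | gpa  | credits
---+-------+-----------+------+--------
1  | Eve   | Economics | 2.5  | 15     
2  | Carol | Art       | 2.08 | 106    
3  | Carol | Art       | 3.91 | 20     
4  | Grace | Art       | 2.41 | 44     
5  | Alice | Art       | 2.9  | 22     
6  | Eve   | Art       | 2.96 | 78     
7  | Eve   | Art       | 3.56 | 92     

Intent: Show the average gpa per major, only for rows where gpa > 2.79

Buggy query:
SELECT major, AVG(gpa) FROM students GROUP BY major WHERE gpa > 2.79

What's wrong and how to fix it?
Bug: Row-level WHERE must come before GROUP BY in the clause order

Fix: Place WHERE between FROM and GROUP BY

Corrected query:
SELECT major, AVG(gpa) FROM students WHERE gpa > 2.79 GROUP BY major

Result:
major | AVG(gpa)
------+---------
Art   | 3.3325  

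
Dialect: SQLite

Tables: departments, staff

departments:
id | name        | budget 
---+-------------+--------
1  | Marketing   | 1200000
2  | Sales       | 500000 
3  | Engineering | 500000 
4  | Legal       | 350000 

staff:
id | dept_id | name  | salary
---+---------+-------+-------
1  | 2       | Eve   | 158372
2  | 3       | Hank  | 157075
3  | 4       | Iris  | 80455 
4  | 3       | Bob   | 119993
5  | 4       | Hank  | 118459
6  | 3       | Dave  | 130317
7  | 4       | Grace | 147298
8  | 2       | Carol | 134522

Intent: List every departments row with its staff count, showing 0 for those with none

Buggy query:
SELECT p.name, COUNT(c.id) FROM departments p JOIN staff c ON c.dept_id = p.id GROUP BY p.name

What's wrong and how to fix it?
Bug: INNER JOIN drops departments rows that have no matching staff rows

Fix: Use LEFT JOIN so parents without children still appear (COUNT(c.id) gives 0)

Corrected query:
SELECT p.name, COUNT(c.id) FROM departments p LEFT JOIN staff c ON c.dept_id = p.id GROUP BY p.name

Result:
name        | COUNT(c.id)
------------+------------
Engineering | 3          
Legal       | 3          
Marketing   | 0          
Sales       | 2          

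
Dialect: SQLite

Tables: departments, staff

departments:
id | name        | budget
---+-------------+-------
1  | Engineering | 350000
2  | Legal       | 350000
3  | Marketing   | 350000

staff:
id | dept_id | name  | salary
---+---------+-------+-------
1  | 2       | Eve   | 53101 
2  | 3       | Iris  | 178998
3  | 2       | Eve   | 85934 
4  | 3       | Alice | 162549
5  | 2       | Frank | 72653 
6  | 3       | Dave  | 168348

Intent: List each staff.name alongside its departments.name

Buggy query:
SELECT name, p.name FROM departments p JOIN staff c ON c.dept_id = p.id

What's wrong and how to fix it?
Bug: 'name' exists in both joined tables, so the database can't tell which one is meant

Fix: Qualify the column with its table alias (c.name)

Corrected query:
SELECT c.name, p.name FROM departments p JOIN staff c ON c.dept_id = p.id

Result:
name  | name     
------+----------
Eve   | Legal    
Iris  | Marketing
Eve   | Legal    
Alice | Marketing
Frank | Legal    
Dave  | Marketing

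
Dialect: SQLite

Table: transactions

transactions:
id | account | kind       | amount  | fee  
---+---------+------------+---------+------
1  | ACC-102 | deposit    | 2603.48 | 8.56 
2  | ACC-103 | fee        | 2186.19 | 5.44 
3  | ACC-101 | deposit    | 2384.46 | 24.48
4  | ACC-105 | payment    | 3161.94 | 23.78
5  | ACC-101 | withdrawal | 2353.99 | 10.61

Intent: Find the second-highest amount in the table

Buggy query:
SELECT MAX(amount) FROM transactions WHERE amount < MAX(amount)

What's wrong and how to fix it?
Bug: MAX(amount) on the right of the comparison is an aggregate-in-WHERE error

Fix: Compute the overall MAX in a subquery, then take MAX of rows below it

Corrected query:
SELECT MAX(amount) FROM transactions WHERE amount < (SELECT MAX(amount) FROM transactions)

Result:
MAX(amount)
-----------
2603.48    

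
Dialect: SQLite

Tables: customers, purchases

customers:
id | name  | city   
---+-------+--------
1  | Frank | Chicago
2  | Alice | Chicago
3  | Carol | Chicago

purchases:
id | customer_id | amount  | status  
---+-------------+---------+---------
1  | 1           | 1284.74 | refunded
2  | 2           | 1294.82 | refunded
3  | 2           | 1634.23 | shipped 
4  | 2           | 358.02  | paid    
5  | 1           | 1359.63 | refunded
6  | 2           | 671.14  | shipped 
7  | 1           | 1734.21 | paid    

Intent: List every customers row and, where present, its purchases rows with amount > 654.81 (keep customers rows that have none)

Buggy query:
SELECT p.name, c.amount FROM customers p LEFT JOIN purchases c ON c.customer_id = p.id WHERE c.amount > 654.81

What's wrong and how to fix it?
Bug: A WHERE condition on the right-hand table after LEFT JOIN drops unmatched parents

Fix: Put 'c.amount > 654.81' in the JOIN's ON clause instead of WHERE

Corrected query:
SELECT p.name, c.amount FROM customers p LEFT JOIN purchases c ON c.customer_id = p.id AND c.amount > 654.81

Result:
name  | amount 
------+--------
Frank | 1284.74
Frank | 1359.63
Frank | 1734.21
Alice | 671.14 
Alice | 1294.82
Alice | 1634.23
Carol | NULL   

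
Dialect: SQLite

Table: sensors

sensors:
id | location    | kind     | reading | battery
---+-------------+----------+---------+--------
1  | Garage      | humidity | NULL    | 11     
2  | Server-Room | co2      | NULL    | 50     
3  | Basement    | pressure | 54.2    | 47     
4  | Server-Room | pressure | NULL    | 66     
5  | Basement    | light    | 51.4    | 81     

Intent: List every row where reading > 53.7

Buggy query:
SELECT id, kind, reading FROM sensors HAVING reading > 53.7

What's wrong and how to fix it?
Bug: This is a non-aggregate query (no GROUP BY, no aggregates), so in SQLite the HAVING clause is invalid here; a row-level condition belongs in WHERE

Fix: Replace HAVING with WHERE since the condition applies to individual rows

Corrected query:
SELECT id, kind, reading FROM sensors WHERE reading > 53.7

Result:
id | kind     | reading
---+----------+--------
3  | pressure | 54.2   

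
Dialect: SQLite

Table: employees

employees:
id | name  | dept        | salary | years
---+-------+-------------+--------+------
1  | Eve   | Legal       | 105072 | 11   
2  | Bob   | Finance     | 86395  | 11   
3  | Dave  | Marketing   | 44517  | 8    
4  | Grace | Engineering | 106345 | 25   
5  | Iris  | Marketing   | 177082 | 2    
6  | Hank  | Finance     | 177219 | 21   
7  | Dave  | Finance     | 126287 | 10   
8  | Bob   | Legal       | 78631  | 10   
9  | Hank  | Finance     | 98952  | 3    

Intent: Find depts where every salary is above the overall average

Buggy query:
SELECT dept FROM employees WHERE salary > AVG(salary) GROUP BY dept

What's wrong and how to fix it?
Bug: WHERE evaluates per row before aggregation, so AVG() is unavailable

Fix: Compute the overall average in a scalar subquery and compare each group's MIN against it in HAVING

Corrected query:
SELECT dept FROM employees GROUP BY dept HAVING MIN(salary) > (SELECT AVG(salary) FROM employees)

Result:
(no rows)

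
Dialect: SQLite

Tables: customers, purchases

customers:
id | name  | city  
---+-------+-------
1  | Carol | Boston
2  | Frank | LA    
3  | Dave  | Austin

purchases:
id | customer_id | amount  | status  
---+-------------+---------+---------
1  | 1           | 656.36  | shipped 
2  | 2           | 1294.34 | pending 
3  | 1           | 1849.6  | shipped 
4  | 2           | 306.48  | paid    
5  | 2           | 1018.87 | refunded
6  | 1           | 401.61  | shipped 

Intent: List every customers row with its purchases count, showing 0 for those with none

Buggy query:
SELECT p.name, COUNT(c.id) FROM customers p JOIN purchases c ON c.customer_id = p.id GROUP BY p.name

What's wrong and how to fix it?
Bug: An inner join excludes parents with zero children

Fix: Use LEFT JOIN so parents without children still appear (COUNT(c.id) gives 0)

Corrected query:
SELECT p.name, COUNT(c.id) FROM customers p LEFT JOIN purchases c ON c.customer_id = p.id GROUP BY p.name

Result:
name  | COUNT(c.id)
------+------------
Carol | 3          
Dave  | 0          
Frank | 3          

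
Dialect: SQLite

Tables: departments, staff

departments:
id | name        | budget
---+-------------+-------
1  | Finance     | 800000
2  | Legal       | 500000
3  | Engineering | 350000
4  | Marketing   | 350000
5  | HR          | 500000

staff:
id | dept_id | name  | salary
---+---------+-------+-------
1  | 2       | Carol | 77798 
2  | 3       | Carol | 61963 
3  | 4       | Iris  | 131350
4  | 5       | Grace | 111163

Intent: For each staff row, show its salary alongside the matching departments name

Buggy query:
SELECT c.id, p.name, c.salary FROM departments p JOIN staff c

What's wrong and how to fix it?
Bug: Missing join condition: each staff row is matched to all departments rows instead of just its own

Fix: Add ON c.dept_id = p.id to the JOIN

Corrected query:
SELECT c.id, p.name, c.salary FROM departments p JOIN staff c ON c.dept_id = p.id

Result:
id | name        | salary
---+-------------+-------
1  | Legal       | 77798 
2  | Engineering | 61963 
3  | Marketing   | 131350
4  | HR          | 111163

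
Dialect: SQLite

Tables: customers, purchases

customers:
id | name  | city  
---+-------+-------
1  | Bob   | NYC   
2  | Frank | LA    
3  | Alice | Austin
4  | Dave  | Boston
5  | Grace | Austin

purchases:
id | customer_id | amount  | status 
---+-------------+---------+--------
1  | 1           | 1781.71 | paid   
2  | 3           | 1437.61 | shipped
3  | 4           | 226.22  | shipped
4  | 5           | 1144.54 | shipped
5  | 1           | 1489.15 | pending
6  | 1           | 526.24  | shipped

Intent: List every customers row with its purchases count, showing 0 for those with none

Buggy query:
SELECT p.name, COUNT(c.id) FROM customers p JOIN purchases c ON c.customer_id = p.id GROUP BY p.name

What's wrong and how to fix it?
Bug: An inner join excludes parents with zero children

Fix: Switch to LEFT JOIN to retain unmatched parent rows

Corrected query:
SELECT p.name, COUNT(c.id) FROM customers p LEFT JOIN purchases c ON c.customer_id = p.id GROUP BY p.name

Result:
name  | COUNT(c.id)
------+------------
Alice | 1          
Bob   | 3          
Dave  | 1          
Frank | 0          
Grace | 1          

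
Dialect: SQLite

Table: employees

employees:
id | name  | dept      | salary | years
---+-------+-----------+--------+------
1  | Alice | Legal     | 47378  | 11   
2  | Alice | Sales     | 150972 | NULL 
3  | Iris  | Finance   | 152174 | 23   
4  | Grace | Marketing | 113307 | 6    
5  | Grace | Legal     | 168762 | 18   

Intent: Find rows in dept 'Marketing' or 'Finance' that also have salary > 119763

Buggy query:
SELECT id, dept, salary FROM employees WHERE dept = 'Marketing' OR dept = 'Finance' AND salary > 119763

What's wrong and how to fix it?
Bug: Without parentheses, AND is evaluated before OR, so the salary filter only applies to the 'Finance' branch

Fix: Group the OR with parentheses (or use IN), then AND the threshold

Corrected query:
SELECT id, dept, salary FROM employees WHERE (dept = 'Marketing' OR dept = 'Finance') AND salary > 119763

Result:
id | dept    | salary
---+---------+-------
3  | Finance | 152174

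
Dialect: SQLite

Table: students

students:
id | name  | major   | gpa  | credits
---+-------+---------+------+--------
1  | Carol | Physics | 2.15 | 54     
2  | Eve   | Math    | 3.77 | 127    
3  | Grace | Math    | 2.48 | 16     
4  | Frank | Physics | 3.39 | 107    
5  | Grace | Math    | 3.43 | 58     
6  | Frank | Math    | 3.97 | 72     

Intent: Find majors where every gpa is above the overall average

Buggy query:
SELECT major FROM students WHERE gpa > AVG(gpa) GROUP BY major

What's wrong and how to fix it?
Bug: WHERE evaluates per row before aggregation, so AVG() is unavailable

Fix: Use a subquery for AVG and a HAVING MIN(...) filter so the condition holds for every row in the group

Corrected query:
SELECT major FROM students GROUP BY major HAVING MIN(gpa) > (SELECT AVG(gpa) FROM students)

Result:
(no rows)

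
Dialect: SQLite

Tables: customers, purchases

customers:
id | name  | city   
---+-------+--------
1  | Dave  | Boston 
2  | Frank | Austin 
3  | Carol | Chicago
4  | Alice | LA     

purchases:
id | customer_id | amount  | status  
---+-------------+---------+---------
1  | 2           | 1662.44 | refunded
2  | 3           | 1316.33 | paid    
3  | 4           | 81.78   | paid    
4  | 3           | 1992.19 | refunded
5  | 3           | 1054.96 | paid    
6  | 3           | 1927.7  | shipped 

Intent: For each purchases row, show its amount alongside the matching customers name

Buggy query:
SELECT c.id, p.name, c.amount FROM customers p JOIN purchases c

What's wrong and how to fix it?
Bug: JOIN with no ON clause produces a cartesian product; every purchases row pairs with every customers row

Fix: Specify the join condition linking the foreign key to the parent id

Corrected query:
SELECT c.id, p.name, c.amount FROM customers p JOIN purchases c ON c.customer_id = p.id

Result:
id | name  | amount 
---+-------+--------
1  | Frank | 1662.44
2  | Carol | 1316.33
3  | Alice | 81.78  
4  | Carol | 1992.19
5  | Carol | 1054.96
6  | Carol | 1927.7 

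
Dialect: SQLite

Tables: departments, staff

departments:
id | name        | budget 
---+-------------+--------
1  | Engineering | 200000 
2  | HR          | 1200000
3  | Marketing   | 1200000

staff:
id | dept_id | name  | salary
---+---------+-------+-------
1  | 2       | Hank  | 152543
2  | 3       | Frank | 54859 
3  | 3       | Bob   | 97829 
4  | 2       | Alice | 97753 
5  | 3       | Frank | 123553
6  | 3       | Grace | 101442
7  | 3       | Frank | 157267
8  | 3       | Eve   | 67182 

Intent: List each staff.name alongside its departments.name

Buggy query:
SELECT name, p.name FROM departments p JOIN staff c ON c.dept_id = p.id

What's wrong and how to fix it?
Bug: Both tables have a 'name' column; the unqualified reference is ambiguous

Fix: Qualify the column with its table alias (c.name)

Corrected query:
SELECT c.name, p.name FROM departments p JOIN staff c ON c.dept_id = p.id

Result:
name  | name     
------+----------
Hank  | HR       
Frank | Marketing
Bob   | Marketing
Alice | HR       
Frank | Marketing
Grace | Marketing
Frank | Marketing
Eve   | Marketing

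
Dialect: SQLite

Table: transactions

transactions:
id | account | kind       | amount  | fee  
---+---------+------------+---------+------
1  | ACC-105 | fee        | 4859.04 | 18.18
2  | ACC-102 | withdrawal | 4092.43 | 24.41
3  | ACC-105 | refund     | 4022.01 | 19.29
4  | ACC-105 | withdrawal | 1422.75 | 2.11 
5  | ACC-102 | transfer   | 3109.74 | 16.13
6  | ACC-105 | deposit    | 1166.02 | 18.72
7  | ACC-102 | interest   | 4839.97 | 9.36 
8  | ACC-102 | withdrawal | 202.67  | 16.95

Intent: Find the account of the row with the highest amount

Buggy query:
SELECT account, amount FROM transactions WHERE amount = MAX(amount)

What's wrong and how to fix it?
Bug: MAX(amount) is an aggregate and cannot be used directly in WHERE

Fix: Wrap MAX in a scalar subquery so WHERE compares against a single value

Corrected query:
SELECT account, amount FROM transactions WHERE amount = (SELECT MAX(amount) FROM transactions)

Result:
account | amount 
--------+--------
ACC-105 | 4859.04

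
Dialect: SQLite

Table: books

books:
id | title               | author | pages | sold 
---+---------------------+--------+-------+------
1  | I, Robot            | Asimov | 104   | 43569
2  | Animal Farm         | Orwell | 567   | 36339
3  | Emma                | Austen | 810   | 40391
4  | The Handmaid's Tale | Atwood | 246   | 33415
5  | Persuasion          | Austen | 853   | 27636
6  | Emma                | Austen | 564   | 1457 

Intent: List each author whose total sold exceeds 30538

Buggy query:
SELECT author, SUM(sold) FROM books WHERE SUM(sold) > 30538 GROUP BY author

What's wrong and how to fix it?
Bug: SUM(sold) is an aggregate, but WHERE filters rows before aggregation

Fix: Move the aggregate condition to a HAVING clause

Corrected query:
SELECT author, SUM(sold) FROM books GROUP BY author HAVING SUM(sold) > 30538

Result:
author | SUM(sold)
-------+----------
Asimov | 43569    
Atwood | 33415    
Austen | 69484    
Orwell | 36339    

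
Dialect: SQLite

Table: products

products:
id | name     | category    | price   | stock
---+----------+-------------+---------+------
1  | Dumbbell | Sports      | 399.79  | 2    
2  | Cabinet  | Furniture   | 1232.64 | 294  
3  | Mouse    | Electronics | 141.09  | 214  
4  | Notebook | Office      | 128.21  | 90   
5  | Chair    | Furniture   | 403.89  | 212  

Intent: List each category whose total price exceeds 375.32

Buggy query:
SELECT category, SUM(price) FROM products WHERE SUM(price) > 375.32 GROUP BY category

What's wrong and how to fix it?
Bug: SUM(price) is an aggregate, but WHERE filters rows before aggregation

Fix: Move the aggregate condition to a HAVING clause

Corrected query:
SELECT category, SUM(price) FROM products GROUP BY category HAVING SUM(price) > 375.32

Result:
category  | SUM(price)
----------+-----------
Furniture | 1636.53   
Sports    | 399.79    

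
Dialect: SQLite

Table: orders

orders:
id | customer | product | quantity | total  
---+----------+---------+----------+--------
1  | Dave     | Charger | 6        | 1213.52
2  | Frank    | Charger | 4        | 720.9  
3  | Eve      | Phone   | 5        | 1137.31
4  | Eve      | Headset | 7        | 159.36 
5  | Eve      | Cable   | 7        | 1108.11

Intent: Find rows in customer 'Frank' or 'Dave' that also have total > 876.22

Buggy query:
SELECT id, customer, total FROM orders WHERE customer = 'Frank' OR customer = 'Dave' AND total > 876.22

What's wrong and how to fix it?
Bug: AND binds tighter than OR, so this parses as customer = 'Frank' OR (customer = 'Dave' AND total > 876.22)

Fix: Group the OR with parentheses (or use IN), then AND the threshold

Corrected query:
SELECT id, customer, total FROM orders WHERE (customer = 'Frank' OR customer = 'Dave') AND total > 876.22

Result:
id | customer | total  
---+----------+--------
1  | Dave     | 1213.52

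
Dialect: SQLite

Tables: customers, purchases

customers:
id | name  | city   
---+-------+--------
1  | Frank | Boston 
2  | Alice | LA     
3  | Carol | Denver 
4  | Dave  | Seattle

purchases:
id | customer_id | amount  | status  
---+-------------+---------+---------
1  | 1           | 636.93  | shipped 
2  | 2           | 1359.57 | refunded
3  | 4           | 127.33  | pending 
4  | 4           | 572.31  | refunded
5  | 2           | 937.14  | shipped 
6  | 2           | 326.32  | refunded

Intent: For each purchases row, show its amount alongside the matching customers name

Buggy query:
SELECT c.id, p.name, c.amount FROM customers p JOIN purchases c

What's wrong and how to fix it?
Bug: JOIN with no ON clause produces a cartesian product; every purchases row pairs with every customers row

Fix: Add ON c.customer_id = p.id to the JOIN

Corrected query:
SELECT c.id, p.name, c.amount FROM customers p JOIN purchases c ON c.customer_id = p.id

Result:
id | name  | amount 
---+-------+--------
1  | Frank | 636.93 
2  | Alice | 1359.57
3  | Dave  | 127.33 
4  | Dave  | 572.31 
5  | Alice | 937.14 
6  | Alice | 326.32 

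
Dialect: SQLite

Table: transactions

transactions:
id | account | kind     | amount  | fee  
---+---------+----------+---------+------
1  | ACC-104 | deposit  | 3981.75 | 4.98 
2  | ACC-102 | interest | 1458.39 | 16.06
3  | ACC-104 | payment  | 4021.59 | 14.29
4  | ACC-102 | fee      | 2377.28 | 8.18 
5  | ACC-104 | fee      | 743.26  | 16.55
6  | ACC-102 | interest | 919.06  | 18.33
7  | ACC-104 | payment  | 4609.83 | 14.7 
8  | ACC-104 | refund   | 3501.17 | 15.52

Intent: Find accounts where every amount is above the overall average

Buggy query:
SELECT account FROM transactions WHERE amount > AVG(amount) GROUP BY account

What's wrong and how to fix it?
Bug: WHERE evaluates per row before aggregation, so AVG() is unavailable

Fix: Use a subquery for AVG and a HAVING MIN(...) filter so the condition holds for every row in the group

Corrected query:
SELECT account FROM transactions GROUP BY account HAVING MIN(amount) > (SELECT AVG(amount) FROM transactions)

Result:
(no rows)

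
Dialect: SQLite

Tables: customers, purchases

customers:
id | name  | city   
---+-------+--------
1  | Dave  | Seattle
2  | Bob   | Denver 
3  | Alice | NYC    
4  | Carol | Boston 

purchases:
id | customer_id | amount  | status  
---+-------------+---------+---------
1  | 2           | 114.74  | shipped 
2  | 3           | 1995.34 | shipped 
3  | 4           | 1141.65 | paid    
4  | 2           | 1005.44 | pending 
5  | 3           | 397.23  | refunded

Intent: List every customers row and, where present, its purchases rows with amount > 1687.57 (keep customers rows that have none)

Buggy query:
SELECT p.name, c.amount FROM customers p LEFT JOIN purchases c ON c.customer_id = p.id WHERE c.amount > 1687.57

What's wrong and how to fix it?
Bug: A WHERE condition on the right-hand table after LEFT JOIN drops unmatched parents

Fix: Move the right-table condition into the ON clause so unmatched parents are kept

Corrected query:
SELECT p.name, c.amount FROM customers p LEFT JOIN purchases c ON c.customer_id = p.id AND c.amount > 1687.57

Result:
name  | amount 
------+--------
Dave  | NULL   
Bob   | NULL   
Alice | 1995.34
Carol | NULL   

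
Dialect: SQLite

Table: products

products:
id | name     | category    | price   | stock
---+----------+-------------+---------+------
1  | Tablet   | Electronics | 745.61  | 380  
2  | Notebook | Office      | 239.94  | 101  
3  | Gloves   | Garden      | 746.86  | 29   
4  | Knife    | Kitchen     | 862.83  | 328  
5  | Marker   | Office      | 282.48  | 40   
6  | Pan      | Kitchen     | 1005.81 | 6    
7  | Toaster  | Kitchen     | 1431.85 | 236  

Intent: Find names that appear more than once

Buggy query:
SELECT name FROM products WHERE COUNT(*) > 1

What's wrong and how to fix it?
Bug: WHERE can't reference COUNT(*); aggregates are computed after WHERE

Fix: Group first, then use HAVING for the count condition

Corrected query:
SELECT name FROM products GROUP BY name HAVING COUNT(*) > 1

Result:
(no rows)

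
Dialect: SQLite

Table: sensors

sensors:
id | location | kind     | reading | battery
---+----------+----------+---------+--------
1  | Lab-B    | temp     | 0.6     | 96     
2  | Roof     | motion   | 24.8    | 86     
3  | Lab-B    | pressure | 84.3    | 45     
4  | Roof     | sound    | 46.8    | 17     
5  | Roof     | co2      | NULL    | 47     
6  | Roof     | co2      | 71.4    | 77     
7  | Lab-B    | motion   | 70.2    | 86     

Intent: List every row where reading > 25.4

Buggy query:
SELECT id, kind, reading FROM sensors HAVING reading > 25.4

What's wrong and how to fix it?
Bug: HAVING filters the output of aggregation, but this query has no GROUP BY and no aggregate functions, so SQLite rejects it (HAVING clause on a non-aggregate query); the condition here is per row

Fix: Replace HAVING with WHERE since the condition applies to individual rows

Corrected query:
SELECT id, kind, reading FROM sensors WHERE reading > 25.4

Result:
id | kind     | reading
---+----------+--------
3  | pressure | 84.3   
4  | sound    | 46.8   
6  | co2      | 71.4   
7  | motion   | 70.2   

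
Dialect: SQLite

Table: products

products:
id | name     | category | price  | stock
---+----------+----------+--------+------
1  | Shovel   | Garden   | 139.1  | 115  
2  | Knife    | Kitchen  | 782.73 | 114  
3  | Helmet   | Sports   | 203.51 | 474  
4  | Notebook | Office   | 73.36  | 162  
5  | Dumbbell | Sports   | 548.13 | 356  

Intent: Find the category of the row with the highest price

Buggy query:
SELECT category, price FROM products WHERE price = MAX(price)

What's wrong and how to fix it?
Bug: WHERE is evaluated per row; an aggregate over the whole table isn't defined there

Fix: Wrap MAX in a scalar subquery so WHERE compares against a single value

Corrected query:
SELECT category, price FROM products WHERE price = (SELECT MAX(price) FROM products)

Result:
category | price 
---------+-------
Kitchen  | 782.73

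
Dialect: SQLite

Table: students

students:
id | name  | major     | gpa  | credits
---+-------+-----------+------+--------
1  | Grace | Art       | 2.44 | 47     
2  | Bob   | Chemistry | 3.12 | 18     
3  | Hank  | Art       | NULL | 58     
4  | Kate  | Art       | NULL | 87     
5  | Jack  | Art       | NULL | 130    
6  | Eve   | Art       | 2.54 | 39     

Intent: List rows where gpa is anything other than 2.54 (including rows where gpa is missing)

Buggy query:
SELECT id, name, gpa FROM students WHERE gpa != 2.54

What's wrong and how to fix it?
Bug: 'gpa != 2.54' is unknown when gpa is NULL, so NULL rows are silently excluded

Fix: Add an explicit OR gpa IS NULL to include the missing-value rows

Corrected query:
SELECT id, name, gpa FROM students WHERE gpa != 2.54 OR gpa IS NULL

Result:
id | name  | gpa 
---+-------+-----
1  | Grace | 2.44
2  | Bob   | 3.12
3  | Hank  | NULL
4  | Kate  | NULL
5  | Jack  | NULL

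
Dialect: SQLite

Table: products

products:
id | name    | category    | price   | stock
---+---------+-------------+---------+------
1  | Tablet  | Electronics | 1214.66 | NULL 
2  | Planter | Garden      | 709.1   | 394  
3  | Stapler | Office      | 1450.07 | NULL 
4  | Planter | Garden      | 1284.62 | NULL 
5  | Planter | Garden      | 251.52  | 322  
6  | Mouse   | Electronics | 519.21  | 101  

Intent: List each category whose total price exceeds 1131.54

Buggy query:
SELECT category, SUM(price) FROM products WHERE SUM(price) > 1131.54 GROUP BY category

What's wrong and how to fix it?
Bug: Aggregate functions cannot appear in a WHERE clause

Fix: Use HAVING (which filters groups after aggregation) instead of WHERE

Corrected query:
SELECT category, SUM(price) FROM products GROUP BY category HAVING SUM(price) > 1131.54

Result:
category    | SUM(price)
------------+-----------
Electronics | 1733.87   
Garden      | 2245.24   
Office      | 1450.07   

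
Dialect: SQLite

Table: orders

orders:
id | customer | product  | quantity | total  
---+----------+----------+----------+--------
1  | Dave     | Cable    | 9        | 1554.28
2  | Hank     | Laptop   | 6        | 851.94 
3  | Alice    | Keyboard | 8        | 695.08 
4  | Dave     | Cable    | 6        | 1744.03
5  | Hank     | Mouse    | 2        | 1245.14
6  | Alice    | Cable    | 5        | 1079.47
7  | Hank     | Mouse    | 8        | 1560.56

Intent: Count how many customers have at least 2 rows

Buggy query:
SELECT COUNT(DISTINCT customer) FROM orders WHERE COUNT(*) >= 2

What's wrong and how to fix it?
Bug: COUNT(*) cannot appear in WHERE; the per-group count doesn't exist yet

Fix: Group first with HAVING COUNT(*) >= 2, then COUNT the resulting groups

Corrected query:
SELECT COUNT(*) FROM (SELECT customer FROM orders GROUP BY customer HAVING COUNT(*) >= 2)

Result:
COUNT(*)
--------
3       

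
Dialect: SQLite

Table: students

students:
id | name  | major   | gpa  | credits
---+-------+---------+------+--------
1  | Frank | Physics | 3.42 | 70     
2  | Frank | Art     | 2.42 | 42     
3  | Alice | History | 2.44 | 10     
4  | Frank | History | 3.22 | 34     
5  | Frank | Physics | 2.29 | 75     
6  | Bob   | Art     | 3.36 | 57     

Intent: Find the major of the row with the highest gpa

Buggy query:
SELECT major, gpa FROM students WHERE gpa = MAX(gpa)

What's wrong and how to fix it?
Bug: WHERE is evaluated per row; an aggregate over the whole table isn't defined there

Fix: Wrap MAX in a scalar subquery so WHERE compares against a single value

Corrected query:
SELECT major, gpa FROM students WHERE gpa = (SELECT MAX(gpa) FROM students)

Result:
major   | gpa 
--------+-----
Physics | 3.42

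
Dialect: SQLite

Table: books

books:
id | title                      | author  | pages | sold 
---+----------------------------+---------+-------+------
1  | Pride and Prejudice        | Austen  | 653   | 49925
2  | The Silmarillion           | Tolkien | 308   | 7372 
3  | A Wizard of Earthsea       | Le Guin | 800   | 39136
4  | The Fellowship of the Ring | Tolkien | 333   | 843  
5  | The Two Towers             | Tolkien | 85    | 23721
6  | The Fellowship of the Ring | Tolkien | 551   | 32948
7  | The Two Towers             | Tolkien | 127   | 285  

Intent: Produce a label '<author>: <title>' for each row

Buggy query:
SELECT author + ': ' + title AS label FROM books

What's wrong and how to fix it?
Bug: SQLite uses || for string concatenation; + coerces text to numbers (yielding 0)

Fix: Replace + with || to concatenate text

Corrected query:
SELECT author || ': ' || title AS label FROM books

Result:
label                              
-----------------------------------
Austen: Pride and Prejudice        
Tolkien: The Silmarillion          
Le Guin: A Wizard of Earthsea      
Tolkien: The Fellowship of the Ring
Tolkien: The Two Towers            
Tolkien: The Fellowship of the Ring
Tolkien: The Two Towers            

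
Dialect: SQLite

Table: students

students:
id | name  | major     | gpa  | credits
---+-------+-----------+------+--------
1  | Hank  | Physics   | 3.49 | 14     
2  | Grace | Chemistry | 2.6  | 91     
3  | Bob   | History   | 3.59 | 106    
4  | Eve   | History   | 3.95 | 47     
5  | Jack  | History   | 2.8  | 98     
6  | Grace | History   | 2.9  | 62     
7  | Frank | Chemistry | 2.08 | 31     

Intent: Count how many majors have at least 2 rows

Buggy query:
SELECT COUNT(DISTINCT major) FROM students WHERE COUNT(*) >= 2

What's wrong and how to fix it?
Bug: WHERE filters individual rows, not groups, so a group-level COUNT is invalid there

Fix: Group first with HAVING COUNT(*) >= 2, then COUNT the resulting groups

Corrected query:
SELECT COUNT(*) FROM (SELECT major FROM students GROUP BY major HAVING COUNT(*) >= 2)

Result:
COUNT(*)
--------
2       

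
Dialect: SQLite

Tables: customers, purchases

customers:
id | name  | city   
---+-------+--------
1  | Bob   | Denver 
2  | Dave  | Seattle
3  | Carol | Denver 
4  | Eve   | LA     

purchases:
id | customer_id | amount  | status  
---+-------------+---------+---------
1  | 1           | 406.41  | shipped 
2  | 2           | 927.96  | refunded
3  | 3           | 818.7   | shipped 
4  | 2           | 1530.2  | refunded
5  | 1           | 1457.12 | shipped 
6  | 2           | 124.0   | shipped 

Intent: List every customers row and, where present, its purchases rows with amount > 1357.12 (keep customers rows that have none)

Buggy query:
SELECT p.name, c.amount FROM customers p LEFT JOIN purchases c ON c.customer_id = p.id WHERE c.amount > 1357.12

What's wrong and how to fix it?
Bug: Filtering c.amount in WHERE discards the NULL rows produced by LEFT JOIN, turning it into an inner join

Fix: Put 'c.amount > 1357.12' in the JOIN's ON clause instead of WHERE

Corrected query:
SELECT p.name, c.amount FROM customers p LEFT JOIN purchases c ON c.customer_id = p.id AND c.amount > 1357.12

Result:
name  | amount 
------+--------
Bob   | 1457.12
Dave  | 1530.2 
Carol | NULL   
Eve   | NULL   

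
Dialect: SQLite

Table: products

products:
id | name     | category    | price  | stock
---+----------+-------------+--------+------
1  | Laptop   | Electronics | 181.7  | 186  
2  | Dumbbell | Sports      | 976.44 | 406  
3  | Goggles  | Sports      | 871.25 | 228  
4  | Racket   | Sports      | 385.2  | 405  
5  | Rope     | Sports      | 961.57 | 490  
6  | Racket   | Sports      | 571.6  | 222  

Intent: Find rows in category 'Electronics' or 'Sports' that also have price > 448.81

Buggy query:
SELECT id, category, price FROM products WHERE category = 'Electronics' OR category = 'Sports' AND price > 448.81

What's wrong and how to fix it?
Bug: AND binds tighter than OR, so this parses as category = 'Electronics' OR (category = 'Sports' AND price > 448.81)

Fix: Group the OR with parentheses (or use IN), then AND the threshold

Corrected query:
SELECT id, category, price FROM products WHERE (category = 'Electronics' OR category = 'Sports') AND price > 448.81

Result:
id | category | price 
---+----------+-------
2  | Sports   | 976.44
3  | Sports   | 871.25
5  | Sports   | 961.57
6  | Sports   | 571.6 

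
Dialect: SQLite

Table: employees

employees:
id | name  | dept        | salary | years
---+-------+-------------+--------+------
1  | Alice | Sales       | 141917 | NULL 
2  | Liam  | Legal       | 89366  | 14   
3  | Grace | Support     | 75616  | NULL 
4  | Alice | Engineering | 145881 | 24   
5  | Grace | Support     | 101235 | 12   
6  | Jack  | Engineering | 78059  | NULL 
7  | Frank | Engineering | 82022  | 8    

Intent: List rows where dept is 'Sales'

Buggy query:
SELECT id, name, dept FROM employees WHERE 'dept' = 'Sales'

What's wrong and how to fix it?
Bug: 'dept' in single quotes is a string literal, not the column; the comparison is literal-vs-literal and never true

Fix: Remove the quotes around the column name (or use double quotes for an identifier)

Corrected query:
SELECT id, name, dept FROM employees WHERE dept = 'Sales'

Result:
id | name  | dept 
---+-------+------
1  | Alice | Sales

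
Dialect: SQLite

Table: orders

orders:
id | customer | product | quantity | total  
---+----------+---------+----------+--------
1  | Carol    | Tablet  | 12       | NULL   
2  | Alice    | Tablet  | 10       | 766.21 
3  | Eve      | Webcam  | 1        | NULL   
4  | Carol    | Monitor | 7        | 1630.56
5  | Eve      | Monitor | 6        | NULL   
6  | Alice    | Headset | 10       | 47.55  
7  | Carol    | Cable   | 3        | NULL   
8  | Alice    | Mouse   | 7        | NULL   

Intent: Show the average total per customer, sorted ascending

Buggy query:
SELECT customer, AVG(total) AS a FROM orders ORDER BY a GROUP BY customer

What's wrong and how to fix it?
Bug: ORDER BY appears before GROUP BY; SQL clause order requires GROUP BY first

Fix: Reorder: SELECT … FROM … GROUP BY … ORDER BY …

Corrected query:
SELECT customer, AVG(total) AS a FROM orders GROUP BY customer ORDER BY a

Result:
customer | a      
---------+--------
Eve      | NULL   
Alice    | 406.88 
Carol    | 1630.56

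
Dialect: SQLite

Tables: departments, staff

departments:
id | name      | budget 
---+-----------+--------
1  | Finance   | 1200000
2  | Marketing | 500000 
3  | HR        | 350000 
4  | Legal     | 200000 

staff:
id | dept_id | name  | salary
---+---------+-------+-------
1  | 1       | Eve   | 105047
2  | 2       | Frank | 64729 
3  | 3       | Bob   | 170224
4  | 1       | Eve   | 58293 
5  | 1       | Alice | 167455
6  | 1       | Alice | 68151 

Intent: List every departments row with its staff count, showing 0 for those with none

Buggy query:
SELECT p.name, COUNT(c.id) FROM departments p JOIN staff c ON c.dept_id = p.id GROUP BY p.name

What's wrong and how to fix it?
Bug: An inner join excludes parents with zero children

Fix: Use LEFT JOIN so parents without children still appear (COUNT(c.id) gives 0)

Corrected query:
SELECT p.name, COUNT(c.id) FROM departments p LEFT JOIN staff c ON c.dept_id = p.id GROUP BY p.name

Result:
name      | COUNT(c.id)
----------+------------
Finance   | 4          
HR        | 1          
Legal     | 0          
Marketing | 1          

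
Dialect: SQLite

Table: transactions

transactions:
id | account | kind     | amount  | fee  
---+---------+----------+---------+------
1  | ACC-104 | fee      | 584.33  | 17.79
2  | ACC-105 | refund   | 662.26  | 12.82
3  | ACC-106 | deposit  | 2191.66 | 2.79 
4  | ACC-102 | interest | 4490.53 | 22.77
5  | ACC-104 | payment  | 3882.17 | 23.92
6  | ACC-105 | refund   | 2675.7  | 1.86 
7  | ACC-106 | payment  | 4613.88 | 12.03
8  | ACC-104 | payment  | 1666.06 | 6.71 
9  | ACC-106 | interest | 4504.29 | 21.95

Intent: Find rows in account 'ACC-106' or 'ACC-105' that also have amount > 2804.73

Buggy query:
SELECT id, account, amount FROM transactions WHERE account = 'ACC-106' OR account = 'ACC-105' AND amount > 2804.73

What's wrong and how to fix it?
Bug: AND binds tighter than OR, so this parses as account = 'ACC-106' OR (account = 'ACC-105' AND amount > 2804.73)

Fix: Add parentheses around the OR so the AND applies to both alternatives

Corrected query:
SELECT id, account, amount FROM transactions WHERE (account = 'ACC-106' OR account = 'ACC-105') AND amount > 2804.73

Result:
id | account | amount 
---+---------+--------
7  | ACC-106 | 4613.88
9  | ACC-106 | 4504.29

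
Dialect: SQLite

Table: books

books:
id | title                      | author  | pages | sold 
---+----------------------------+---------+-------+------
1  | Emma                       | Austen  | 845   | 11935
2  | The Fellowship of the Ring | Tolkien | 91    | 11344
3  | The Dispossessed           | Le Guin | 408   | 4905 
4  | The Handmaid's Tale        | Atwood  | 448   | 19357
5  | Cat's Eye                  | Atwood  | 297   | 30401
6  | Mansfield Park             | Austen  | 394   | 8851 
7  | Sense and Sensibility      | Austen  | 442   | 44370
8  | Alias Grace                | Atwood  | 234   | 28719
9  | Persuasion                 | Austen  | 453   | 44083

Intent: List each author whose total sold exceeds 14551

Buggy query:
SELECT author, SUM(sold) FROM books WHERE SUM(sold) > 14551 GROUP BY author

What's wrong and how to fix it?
Bug: SUM(sold) is an aggregate, but WHERE filters rows before aggregation

Fix: Use HAVING (which filters groups after aggregation) instead of WHERE

Corrected query:
SELECT author, SUM(sold) FROM books GROUP BY author HAVING SUM(sold) > 14551

Result:
author | SUM(sold)
-------+----------
Atwood | 78477    
Austen | 109239   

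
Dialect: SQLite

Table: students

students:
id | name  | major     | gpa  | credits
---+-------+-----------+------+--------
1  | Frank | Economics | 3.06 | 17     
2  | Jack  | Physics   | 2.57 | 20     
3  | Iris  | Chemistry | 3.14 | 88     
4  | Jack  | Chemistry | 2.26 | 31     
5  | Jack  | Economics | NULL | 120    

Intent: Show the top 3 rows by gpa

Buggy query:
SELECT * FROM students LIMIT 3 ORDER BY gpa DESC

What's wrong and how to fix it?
Bug: ORDER BY cannot follow LIMIT; LIMIT is the final clause

Fix: Swap the clauses: ORDER BY first, then LIMIT

Corrected query:
SELECT * FROM students ORDER BY gpa DESC LIMIT 3

Result:
id | name  | major     | gpa  | credits
---+-------+-----------+------+--------
3  | Iris  | Chemistry | 3.14 | 88     
1  | Frank | Economics | 3.06 | 17     
2  | Jack  | Physics   | 2.57 | 20     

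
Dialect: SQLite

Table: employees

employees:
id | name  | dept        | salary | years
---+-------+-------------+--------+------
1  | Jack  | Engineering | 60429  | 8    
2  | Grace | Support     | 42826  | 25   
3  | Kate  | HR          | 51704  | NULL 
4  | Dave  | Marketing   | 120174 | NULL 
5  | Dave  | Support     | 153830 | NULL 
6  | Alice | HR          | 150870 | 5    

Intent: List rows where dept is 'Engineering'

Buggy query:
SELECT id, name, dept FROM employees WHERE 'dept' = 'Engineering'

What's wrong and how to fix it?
Bug: 'dept' in single quotes is a string literal, not the column; the comparison is literal-vs-literal and never true

Fix: Remove the quotes around the column name (or use double quotes for an identifier)

Corrected query:
SELECT id, name, dept FROM employees WHERE dept = 'Engineering'

Result:
id | name | dept       
---+------+------------
1  | Jack | Engineering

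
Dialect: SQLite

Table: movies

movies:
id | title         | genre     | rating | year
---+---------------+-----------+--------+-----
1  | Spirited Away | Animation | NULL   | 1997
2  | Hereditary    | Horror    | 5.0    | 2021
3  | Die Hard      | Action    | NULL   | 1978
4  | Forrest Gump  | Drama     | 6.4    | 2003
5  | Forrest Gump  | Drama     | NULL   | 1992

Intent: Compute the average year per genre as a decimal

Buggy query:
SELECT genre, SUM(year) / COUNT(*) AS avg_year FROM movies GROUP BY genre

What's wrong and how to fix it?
Bug: SUM(year) and COUNT(*) are both integers; the division truncates the fractional part

Fix: Cast one side to REAL so the division keeps the fractional part

Corrected query:
SELECT genre, SUM(year) * 1.0 / COUNT(*) AS avg_year FROM movies GROUP BY genre

Result:
genre     | avg_year
----------+---------
Action    | 1978    
Animation | 1997    
Drama     | 1997.5  
Horror    | 2021    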